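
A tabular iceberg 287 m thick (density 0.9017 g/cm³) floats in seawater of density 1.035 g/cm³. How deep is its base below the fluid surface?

Draft d = t ρ_obj/ρ_fluid = 287 m × 0.9017/1.035 = 250 m.

250 m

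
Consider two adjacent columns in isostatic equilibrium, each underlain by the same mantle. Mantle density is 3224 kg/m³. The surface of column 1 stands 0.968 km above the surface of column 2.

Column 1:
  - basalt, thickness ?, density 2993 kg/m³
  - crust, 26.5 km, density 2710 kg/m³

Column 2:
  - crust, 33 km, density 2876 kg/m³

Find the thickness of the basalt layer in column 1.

4.26 km

Take the compensation level at the base of the deeper column (depth z_c below the surface of column 1) and equate Σ ρ_i t_i down to z_c; mantle fills any gap and the z_c terms cancel.
Column 1: x×2993 + 26.5×2710 + (z_c − 26.5 − x)×3224
Column 2: 0.968×0 + 33×2876 + (z_c − 0.968 − 33)×3224
The z_c×3224 term appears on both sides and cancels. Collect the known terms of each column as K = Σ(ρt)_known − 3224 × (depth of known layers): K_1 = 71815 − 3224×26.5 = −13621; K_2 = 94908 − 3224×(0.968 + 33) = −14604.832.
Balance: K_1 − x×(3224 − 2993) = K_2, so x = (K_1 − K_2)/(3224 − 2993) = 983.832/231 = 4.26 km.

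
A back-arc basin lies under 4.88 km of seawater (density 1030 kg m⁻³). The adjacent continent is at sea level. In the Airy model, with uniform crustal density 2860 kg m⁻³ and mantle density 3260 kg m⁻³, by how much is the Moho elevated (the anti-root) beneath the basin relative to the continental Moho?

In Airy isostatic equilibrium: replacing crust with seawater at the top is compensated by replacing crust with mantle at the base: d (ρ_c − ρ_w) = a (ρ_m − ρ_c).
a = d (ρ_c − ρ_w)/(ρ_m − ρ_c) = 4.88 km × 1830/400 = 22.3 km.

22.3 km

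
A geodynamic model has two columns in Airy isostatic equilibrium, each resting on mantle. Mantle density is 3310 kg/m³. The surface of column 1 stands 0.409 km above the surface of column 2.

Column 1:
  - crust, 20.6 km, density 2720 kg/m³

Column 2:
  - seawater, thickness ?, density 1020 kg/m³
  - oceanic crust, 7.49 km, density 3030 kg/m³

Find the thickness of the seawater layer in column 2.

Take the compensation level at the base of the deeper column (depth z_c below the surface of column 1) and equate Σ ρ_i t_i down to z_c; mantle fills any gap and the z_c terms cancel.
Column 1: 20.6×2720 + (z_c − 20.6)×3310
Column 2: 0.409×0 + x×1020 + 7.49×3030 + (z_c − 0.409 − 7.49 − x)×3310
The z_c×3310 term appears on both sides and cancels. Collect the known terms of each column as K = Σ(ρt)_known − 3310 × (depth of known layers): K_1 = 56032 − 3310×20.6 = −12154; K_2 = 22694.7 − 3310×(0.409 + 7.49) = −3450.99.
Balance: K_1 = K_2 − x×(3310 − 1020), so x = (K_2 − K_1)/(3310 − 1020) = 8703.01/2290 = 3.8 km.

3.8 km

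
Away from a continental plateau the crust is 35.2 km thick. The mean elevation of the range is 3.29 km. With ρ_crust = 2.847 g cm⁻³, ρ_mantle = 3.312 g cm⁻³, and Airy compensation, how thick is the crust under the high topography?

58.6 km

Root depth r = h ρ_c / (ρ_m − ρ_c) = 3.29 km × 2.847 / 0.465 = 20.14 km.
Total thickness = T + h + r = 35.2 km + 3.29 km + 20.14 km = 58.6 km.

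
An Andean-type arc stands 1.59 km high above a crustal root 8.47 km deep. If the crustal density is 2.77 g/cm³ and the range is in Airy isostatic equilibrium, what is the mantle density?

Airy balance: ρ_c h = (ρ_m − ρ_c) r → ρ_m = ρ_c (1 + h/r).
ρ_m = 2.77 × (1 + 1.59 km/8.47 km) = 3.29 g/cm³.

3.29 g/cm³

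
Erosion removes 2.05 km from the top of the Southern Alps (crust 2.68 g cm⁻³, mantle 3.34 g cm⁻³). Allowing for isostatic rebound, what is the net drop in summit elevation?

0.405 km

Rebound u = e ρ_c/ρ_m = 2.05 km × 2.68/3.34 = 1.645 km.
Net surface drop = e − u = 2.05 km − 1.645 km = e (ρ_m − ρ_c)/ρ_m = 0.405 km.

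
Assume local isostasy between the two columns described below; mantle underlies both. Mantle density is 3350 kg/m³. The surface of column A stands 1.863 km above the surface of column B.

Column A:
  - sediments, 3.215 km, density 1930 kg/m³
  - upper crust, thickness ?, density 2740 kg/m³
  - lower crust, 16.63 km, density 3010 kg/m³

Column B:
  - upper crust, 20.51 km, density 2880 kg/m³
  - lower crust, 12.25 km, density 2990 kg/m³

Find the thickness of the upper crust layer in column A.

16.5 km

Take the compensation level at the base of the deeper column (depth z_c below the surface of column A) and equate Σ ρ_i t_i down to z_c; mantle fills any gap and the z_c terms cancel.
Column A: 3.215×1930 + x×2740 + 16.63×3010 + (z_c − 19.845 − x)×3350
Column B: 1.863×0 + 20.51×2880 + 12.25×2990 + (z_c − 1.863 − 32.76)×3350
The z_c×3350 term appears on both sides and cancels. Collect the known terms of each column as K = Σ(ρt)_known − 3350 × (depth of known layers): K_A = 56261.25 − 3350×19.845 = −10219.5; K_B = 95696.3 − 3350×(1.863 + 32.76) = −20290.75.
Balance: K_A − x×(3350 − 2740) = K_B, so x = (K_A − K_B)/(3350 − 2740) = 10071.2/610 = 16.5 km.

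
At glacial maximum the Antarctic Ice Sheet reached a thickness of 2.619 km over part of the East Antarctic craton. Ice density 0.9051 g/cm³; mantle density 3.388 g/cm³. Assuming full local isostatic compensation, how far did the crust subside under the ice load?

0.7 km

In Airy isostatic equilibrium: the ice load ρ_ice t is balanced by mantle displaced below, ρ_m s.
s = t ρ_ice / ρ_m = 2.619 km × 0.9051/3.388 = 0.7 km.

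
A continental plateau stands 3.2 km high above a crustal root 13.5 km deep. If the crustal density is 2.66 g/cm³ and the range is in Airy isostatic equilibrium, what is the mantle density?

Airy balance: ρ_c h = (ρ_m − ρ_c) r → ρ_m = ρ_c (1 + h/r).
ρ_m = 2.66 × (1 + 3.2 km/13.5 km) = 3.29 g/cm³.

3.29 g/cm³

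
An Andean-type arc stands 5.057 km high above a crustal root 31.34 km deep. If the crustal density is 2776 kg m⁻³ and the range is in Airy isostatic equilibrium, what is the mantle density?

Airy balance: ρ_c h = (ρ_m − ρ_c) r → ρ_m = ρ_c (1 + h/r).
ρ_m = 2776 × (1 + 5.057 km/31.34 km) = 3220 kg m⁻³.

3220 kg m⁻³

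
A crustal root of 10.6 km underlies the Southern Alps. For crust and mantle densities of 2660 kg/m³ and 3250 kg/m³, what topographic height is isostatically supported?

2.35 km

Equating mass per unit area of the two columns: ρ_c h = (ρ_m − ρ_c) r.
h = r (ρ_m − ρ_c) / ρ_c = 10.6 km × (3250 − 2660) / 2660 = 2.35 km.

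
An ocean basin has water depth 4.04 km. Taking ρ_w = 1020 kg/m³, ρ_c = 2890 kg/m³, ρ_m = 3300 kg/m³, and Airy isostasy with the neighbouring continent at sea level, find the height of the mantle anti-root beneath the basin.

18.4 km

Equating mass per unit area of the two columns: replacing crust with seawater at the top is compensated by replacing crust with mantle at the base: d (ρ_c − ρ_w) = a (ρ_m − ρ_c).
a = d (ρ_c − ρ_w)/(ρ_m − ρ_c) = 4.04 km × 1870/410 = 18.4 km.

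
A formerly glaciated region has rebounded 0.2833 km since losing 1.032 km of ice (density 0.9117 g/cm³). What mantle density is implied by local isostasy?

ρ_m = ρ_ice t / u = 0.9117 × 1.032 km/0.2833 km = 3.32 g/cm³.

3.32 g/cm³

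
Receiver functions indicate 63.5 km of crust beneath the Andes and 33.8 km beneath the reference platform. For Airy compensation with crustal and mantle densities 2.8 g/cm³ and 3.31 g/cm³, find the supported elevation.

Excess crust Δ = 63.5 km − 33.8 km = 29.7 km, split between elevation h and root r with h + r = Δ.
Airy balance ρ_c h = (ρ_m − ρ_c) r gives r = h ρ_c/(ρ_m − ρ_c), so h (1 + ρ_c/(ρ_m − ρ_c)) = Δ, i.e. h = Δ (ρ_m − ρ_c)/ρ_m.
h = 29.7 km × 0.51/3.31 = 4.58 km.

4.58 km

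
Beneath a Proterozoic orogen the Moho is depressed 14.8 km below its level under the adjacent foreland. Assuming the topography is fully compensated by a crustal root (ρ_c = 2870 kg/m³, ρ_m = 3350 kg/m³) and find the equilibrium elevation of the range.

2.48 km

By Archimedes' principle applied to the lithosphere: ρ_c h = (ρ_m − ρ_c) r.
h = r (ρ_m − ρ_c) / ρ_c = 14.8 km × (3350 − 2870) / 2870 = 2.48 km.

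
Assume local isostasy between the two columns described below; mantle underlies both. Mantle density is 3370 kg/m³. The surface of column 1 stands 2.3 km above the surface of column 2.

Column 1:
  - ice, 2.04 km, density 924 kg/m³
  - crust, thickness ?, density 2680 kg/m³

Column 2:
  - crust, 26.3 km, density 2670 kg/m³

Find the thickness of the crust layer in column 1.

30.7 km

Take the compensation level at the base of the deeper column (depth z_c below the surface of column 1) and equate Σ ρ_i t_i down to z_c; mantle fills any gap and the z_c terms cancel.
Column 1: 2.04×924 + x×2680 + (z_c − 2.04 − x)×3370
Column 2: 2.3×0 + 26.3×2670 + (z_c − 2.3 − 26.3)×3370
The z_c×3370 term appears on both sides and cancels. Collect the known terms of each column as K = Σ(ρt)_known − 3370 × (depth of known layers): K_1 = 1884.96 − 3370×2.04 = −4989.84; K_2 = 70221 − 3370×(2.3 + 26.3) = −26161.
Balance: K_1 − x×(3370 − 2680) = K_2, so x = (K_1 − K_2)/(3370 − 2680) = 21171.2/690 = 30.7 km.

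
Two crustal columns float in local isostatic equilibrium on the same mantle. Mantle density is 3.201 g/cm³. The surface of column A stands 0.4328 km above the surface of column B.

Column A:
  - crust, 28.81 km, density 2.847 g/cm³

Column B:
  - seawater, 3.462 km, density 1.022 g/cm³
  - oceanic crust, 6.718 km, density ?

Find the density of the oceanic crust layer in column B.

3.01 g/cm³

Take the compensation level at the base of the deeper column (depth z_c below the surface of column A) and equate Σ ρ_i t_i down to z_c; mantle fills any gap and the z_c terms cancel.
Column A: 28.81×2.847 + (z_c − 28.81)×3.201
Column B: 0.4328×0 + 3.462×1.022 + 6.718×ρ + (z_c − 0.4328 − 10.18)×3.201
The z_c×3.201 term appears on both sides and cancels. Collect the known terms of each column as K = Σ(ρt)_known − 3.201 × (depth of known layers): K_A = 82.02207 − 3.201×28.81 = −10.19874; K_B = 3.538164 − 3.201×(0.4328 + 10.18) = −30.4334088.
Balance: K_A = K_B + 6.718×ρ, so ρ = (K_A − K_B)/6.718 = 20.2347/6.718 = 3.01 g/cm³.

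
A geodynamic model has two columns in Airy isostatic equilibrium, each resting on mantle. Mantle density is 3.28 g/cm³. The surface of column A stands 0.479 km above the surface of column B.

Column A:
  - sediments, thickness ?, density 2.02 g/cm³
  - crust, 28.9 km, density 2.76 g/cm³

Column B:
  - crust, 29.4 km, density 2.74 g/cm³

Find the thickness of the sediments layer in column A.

Take the compensation level at the base of the deeper column (depth z_c below the surface of column A) and equate Σ ρ_i t_i down to z_c; mantle fills any gap and the z_c terms cancel.
Column A: x×2.02 + 28.9×2.76 + (z_c − 28.9 − x)×3.28
Column B: 0.479×0 + 29.4×2.74 + (z_c − 0.479 − 29.4)×3.28
The z_c×3.28 term appears on both sides and cancels. Collect the known terms of each column as K = Σ(ρt)_known − 3.28 × (depth of known layers): K_A = 79.764 − 3.28×28.9 = −15.028; K_B = 80.556 − 3.28×(0.479 + 29.4) = −17.44712.
Balance: K_A − x×(3.28 − 2.02) = K_B, so x = (K_A − K_B)/(3.28 − 2.02) = 2.41912/1.26 = 1.92 km.

1.92 km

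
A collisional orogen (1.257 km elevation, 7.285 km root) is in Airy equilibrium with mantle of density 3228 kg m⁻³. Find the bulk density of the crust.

ρ_c h = (ρ_m − ρ_c) r → ρ_c (h + r) = ρ_m r → ρ_c = ρ_m r / (h + r).
ρ_c = 3228 × 7.285 km / (1.257 km + 7.285 km) = 2750 kg m⁻³.

2750 kg m⁻³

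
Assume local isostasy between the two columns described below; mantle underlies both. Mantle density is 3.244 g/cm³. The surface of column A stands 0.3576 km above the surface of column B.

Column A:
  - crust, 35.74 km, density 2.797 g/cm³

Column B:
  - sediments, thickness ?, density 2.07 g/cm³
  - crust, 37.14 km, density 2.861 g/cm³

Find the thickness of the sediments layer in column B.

Take the compensation level at the base of the deeper column (depth z_c below the surface of column A) and equate Σ ρ_i t_i down to z_c; mantle fills any gap and the z_c terms cancel.
Column A: 35.74×2.797 + (z_c − 35.74)×3.244
Column B: 0.3576×0 + x×2.07 + 37.14×2.861 + (z_c − 0.3576 − 37.14 − x)×3.244
The z_c×3.244 term appears on both sides and cancels. Collect the known terms of each column as K = Σ(ρt)_known − 3.244 × (depth of known layers): K_A = 99.96478 − 3.244×35.74 = −15.97578; K_B = 106.25754 − 3.244×(0.3576 + 37.14) = −15.3846744.
Balance: K_A = K_B − x×(3.244 − 2.07), so x = (K_B − K_A)/(3.244 − 2.07) = 0.591106/1.174 = 0.503 km.

0.503 km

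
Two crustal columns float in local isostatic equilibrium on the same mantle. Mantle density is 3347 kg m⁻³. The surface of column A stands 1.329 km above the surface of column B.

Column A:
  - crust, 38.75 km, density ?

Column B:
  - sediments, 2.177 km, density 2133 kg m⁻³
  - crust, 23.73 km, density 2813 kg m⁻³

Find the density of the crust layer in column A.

Take the compensation level at the base of the deeper column (depth z_c below the surface of column A) and equate Σ ρ_i t_i down to z_c; mantle fills any gap and the z_c terms cancel.
Column A: 38.75×ρ + (z_c − 38.75)×3347
Column B: 1.329×0 + 2.177×2133 + 23.73×2813 + (z_c − 1.329 − 25.907)×3347
The z_c×3347 term appears on both sides and cancels. Collect the known terms of each column as K = Σ(ρt)_known − 3347 × (depth of known layers): K_A = 0 − 3347×38.75 = −129696.25; K_B = 71396.031 − 3347×(1.329 + 25.907) = −19762.861.
Balance: K_A + 38.75×ρ = K_B, so ρ = (K_B − K_A)/38.75 = 109933/38.75 = 2840 kg m⁻³.

2840 kg m⁻³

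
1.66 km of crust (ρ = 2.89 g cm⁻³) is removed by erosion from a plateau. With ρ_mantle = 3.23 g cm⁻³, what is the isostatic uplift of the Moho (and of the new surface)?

1.49 km

Unloading: uplift u = e ρ_c/ρ_m = 1.66 km × 2.89/3.23 = 1.49 km.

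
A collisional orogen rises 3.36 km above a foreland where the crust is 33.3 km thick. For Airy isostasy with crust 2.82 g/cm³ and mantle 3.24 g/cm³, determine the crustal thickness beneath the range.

Root depth r = h ρ_c / (ρ_m − ρ_c) = 3.36 km × 2.82 / 0.42 = 22.56 km.
Total thickness = T + h + r = 33.3 km + 3.36 km + 22.56 km = 59.2 km.

59.2 km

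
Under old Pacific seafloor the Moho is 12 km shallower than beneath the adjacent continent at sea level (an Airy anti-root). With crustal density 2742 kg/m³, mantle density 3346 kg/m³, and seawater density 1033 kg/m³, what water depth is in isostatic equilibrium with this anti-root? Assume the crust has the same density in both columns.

Replacing a thickness d of crust by seawater at the top must be balanced by replacing crust with mantle at the base: d (ρ_c − ρ_w) = a (ρ_m − ρ_c).
d = a (ρ_m − ρ_c)/(ρ_c − ρ_w) = 12 km × 604/1709 = 4.24 km.

4.24 km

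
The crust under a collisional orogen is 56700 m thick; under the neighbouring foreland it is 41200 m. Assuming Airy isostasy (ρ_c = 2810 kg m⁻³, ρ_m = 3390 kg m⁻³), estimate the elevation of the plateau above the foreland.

Excess crust Δ = 56700 m − 41200 m = 15500 m, split between elevation h and root r with h + r = Δ.
Airy balance ρ_c h = (ρ_m − ρ_c) r gives r = h ρ_c/(ρ_m − ρ_c), so h (1 + ρ_c/(ρ_m − ρ_c)) = Δ, i.e. h = Δ (ρ_m − ρ_c)/ρ_m.
h = 15500 m × 580/3390 = 2650 m.

2650 m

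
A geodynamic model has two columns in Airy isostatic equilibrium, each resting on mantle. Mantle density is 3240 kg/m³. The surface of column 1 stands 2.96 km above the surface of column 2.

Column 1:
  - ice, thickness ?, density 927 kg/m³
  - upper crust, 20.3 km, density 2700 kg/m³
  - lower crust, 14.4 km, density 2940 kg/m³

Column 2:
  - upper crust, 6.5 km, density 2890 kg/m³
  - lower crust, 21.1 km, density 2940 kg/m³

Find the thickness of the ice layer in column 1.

Take the compensation level at the base of the deeper column (depth z_c below the surface of column 1) and equate Σ ρ_i t_i down to z_c; mantle fills any gap and the z_c terms cancel.
Column 1: x×927 + 20.3×2700 + 14.4×2940 + (z_c − 34.7 − x)×3240
Column 2: 2.96×0 + 6.5×2890 + 21.1×2940 + (z_c − 2.96 − 27.6)×3240
The z_c×3240 term appears on both sides and cancels. Collect the known terms of each column as K = Σ(ρt)_known − 3240 × (depth of known layers): K_1 = 97146 − 3240×34.7 = −15282; K_2 = 80819 − 3240×(2.96 + 27.6) = −18195.4.
Balance: K_1 − x×(3240 − 927) = K_2, so x = (K_1 − K_2)/(3240 − 927) = 2913.4/2313 = 1.26 km.

1.26 km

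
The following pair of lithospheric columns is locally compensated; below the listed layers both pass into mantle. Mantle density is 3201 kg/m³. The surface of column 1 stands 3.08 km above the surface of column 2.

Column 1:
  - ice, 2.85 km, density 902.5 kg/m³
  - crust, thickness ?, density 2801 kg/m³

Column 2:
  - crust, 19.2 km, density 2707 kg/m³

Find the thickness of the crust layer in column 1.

Take the compensation level at the base of the deeper column (depth z_c below the surface of column 1) and equate Σ ρ_i t_i down to z_c; mantle fills any gap and the z_c terms cancel.
Column 1: 2.85×902.5 + x×2801 + (z_c − 2.85 − x)×3201
Column 2: 3.08×0 + 19.2×2707 + (z_c − 3.08 − 19.2)×3201
The z_c×3201 term appears on both sides and cancels. Collect the known terms of each column as K = Σ(ρt)_known − 3201 × (depth of known layers): K_1 = 2572.125 − 3201×2.85 = −6550.725; K_2 = 51974.4 − 3201×(3.08 + 19.2) = −19343.88.
Balance: K_1 − x×(3201 − 2801) = K_2, so x = (K_1 − K_2)/(3201 − 2801) = 12793.2/400 = 32 km.

32 km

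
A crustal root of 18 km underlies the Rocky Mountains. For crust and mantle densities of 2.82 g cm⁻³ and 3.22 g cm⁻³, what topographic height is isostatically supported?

2.55 km

For local isostatic compensation: ρ_c h = (ρ_m − ρ_c) r.
h = r (ρ_m − ρ_c) / ρ_c = 18 km × (3.22 − 2.82) / 2.82 = 2.55 km.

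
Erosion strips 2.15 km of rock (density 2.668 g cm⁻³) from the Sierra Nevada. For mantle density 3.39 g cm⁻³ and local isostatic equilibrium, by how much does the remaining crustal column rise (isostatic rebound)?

1.69 km

Unloading: uplift u = e ρ_c/ρ_m = 2.15 km × 2.668/3.39 = 1.69 km.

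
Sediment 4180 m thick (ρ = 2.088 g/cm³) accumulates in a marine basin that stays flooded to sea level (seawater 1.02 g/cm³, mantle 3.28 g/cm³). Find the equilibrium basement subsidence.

Submarine loading: the sediment displaces seawater, and the subsidence is in turn flooded, so s (ρ_m − ρ_w) = t (ρ_sed − ρ_w).
s = 4180 m × (2.088 − 1.02) / (3.28 − 1.02) = 1980 m.

1980 m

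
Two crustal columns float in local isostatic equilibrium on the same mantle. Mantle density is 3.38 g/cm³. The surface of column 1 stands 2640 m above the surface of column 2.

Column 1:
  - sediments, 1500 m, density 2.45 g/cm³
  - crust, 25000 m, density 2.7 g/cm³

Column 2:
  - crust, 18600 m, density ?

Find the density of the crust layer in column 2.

Take the compensation level at the base of the deeper column (depth z_c below the surface of column 1) and equate Σ ρ_i t_i down to z_c; mantle fills any gap and the z_c terms cancel.
Column 1: 1500×2.45 + 25000×2.7 + (z_c − 26500)×3.38
Column 2: 2640×0 + 18600×ρ + (z_c − 2640 − 18600)×3.38
The z_c×3.38 term appears on both sides and cancels. Collect the known terms of each column as K = Σ(ρt)_known − 3.38 × (depth of known layers): K_1 = 71175 − 3.38×26500 = −18395; K_2 = 0 − 3.38×(2640 + 18600) = −71791.2.
Balance: K_1 = K_2 + 18600×ρ, so ρ = (K_1 − K_2)/18600 = 53396.2/18600 = 2.87 g/cm³.

2.87 g/cm³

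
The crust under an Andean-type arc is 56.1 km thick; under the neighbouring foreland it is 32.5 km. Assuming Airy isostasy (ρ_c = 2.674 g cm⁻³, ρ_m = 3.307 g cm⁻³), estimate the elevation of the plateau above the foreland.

4.52 km

Excess crust Δ = 56.1 km − 32.5 km = 23.6 km, split between elevation h and root r with h + r = Δ.
Airy balance ρ_c h = (ρ_m − ρ_c) r gives r = h ρ_c/(ρ_m − ρ_c), so h (1 + ρ_c/(ρ_m − ρ_c)) = Δ, i.e. h = Δ (ρ_m − ρ_c)/ρ_m.
h = 23.6 km × 0.633/3.307 = 4.52 km.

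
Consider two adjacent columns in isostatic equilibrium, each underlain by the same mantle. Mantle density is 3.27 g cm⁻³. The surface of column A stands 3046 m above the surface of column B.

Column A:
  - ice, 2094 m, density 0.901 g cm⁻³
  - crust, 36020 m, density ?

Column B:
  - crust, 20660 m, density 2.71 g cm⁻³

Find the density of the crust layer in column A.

2.81 g cm⁻³

Take the compensation level at the base of the deeper column (depth z_c below the surface of column A) and equate Σ ρ_i t_i down to z_c; mantle fills any gap and the z_c terms cancel.
Column A: 2094×0.901 + 36020×ρ + (z_c − 38114)×3.27
Column B: 3046×0 + 20660×2.71 + (z_c − 3046 − 20660)×3.27
The z_c×3.27 term appears on both sides and cancels. Collect the known terms of each column as K = Σ(ρt)_known − 3.27 × (depth of known layers): K_A = 1886.694 − 3.27×38114 = −122746.086; K_B = 55988.6 − 3.27×(3046 + 20660) = −21530.02.
Balance: K_A + 36020×ρ = K_B, so ρ = (K_B − K_A)/36020 = 101216/36020 = 2.81 g cm⁻³.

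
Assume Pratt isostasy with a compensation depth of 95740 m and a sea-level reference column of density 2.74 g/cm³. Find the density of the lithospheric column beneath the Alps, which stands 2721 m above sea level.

2.66 g/cm³

Pratt balance: ρ_ref D = ρ (D + h).
ρ = ρ_ref D/(D + h) = 2.74 × 95740 m/(95740 m + 2721 m) = 2.66 g/cm³.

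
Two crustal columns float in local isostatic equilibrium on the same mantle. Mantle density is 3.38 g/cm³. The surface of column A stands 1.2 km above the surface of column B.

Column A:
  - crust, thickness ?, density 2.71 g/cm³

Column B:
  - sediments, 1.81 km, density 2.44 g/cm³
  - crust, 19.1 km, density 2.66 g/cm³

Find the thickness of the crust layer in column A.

29.1 km

Take the compensation level at the base of the deeper column (depth z_c below the surface of column A) and equate Σ ρ_i t_i down to z_c; mantle fills any gap and the z_c terms cancel.
Column A: x×2.71 + (z_c − 0 − x)×3.38
Column B: 1.2×0 + 1.81×2.44 + 19.1×2.66 + (z_c − 1.2 − 20.91)×3.38
The z_c×3.38 term appears on both sides and cancels. Collect the known terms of each column as K = Σ(ρt)_known − 3.38 × (depth of known layers): K_A = 0 − 3.38×0 = 0; K_B = 55.2224 − 3.38×(1.2 + 20.91) = −19.5094.
Balance: K_A − x×(3.38 − 2.71) = K_B, so x = (K_A − K_B)/(3.38 − 2.71) = 19.5094/0.67 = 29.1 km.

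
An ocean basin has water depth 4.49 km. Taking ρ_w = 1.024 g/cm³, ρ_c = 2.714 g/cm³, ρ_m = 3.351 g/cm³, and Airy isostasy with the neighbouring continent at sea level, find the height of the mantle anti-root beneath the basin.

Equating mass per unit area of the two columns: replacing crust with seawater at the top is compensated by replacing crust with mantle at the base: d (ρ_c − ρ_w) = a (ρ_m − ρ_c).
a = d (ρ_c − ρ_w)/(ρ_m − ρ_c) = 4.49 km × 1.69/0.637 = 11.9 km.

11.9 km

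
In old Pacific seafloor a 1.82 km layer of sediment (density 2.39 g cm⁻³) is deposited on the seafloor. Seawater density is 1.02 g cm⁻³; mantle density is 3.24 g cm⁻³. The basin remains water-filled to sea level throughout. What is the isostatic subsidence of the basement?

1.12 km

Submarine loading: the sediment displaces seawater, and the subsidence is in turn flooded, so s (ρ_m − ρ_w) = t (ρ_sed − ρ_w).
s = 1.82 km × (2.39 − 1.02) / (3.24 − 1.02) = 1.12 km.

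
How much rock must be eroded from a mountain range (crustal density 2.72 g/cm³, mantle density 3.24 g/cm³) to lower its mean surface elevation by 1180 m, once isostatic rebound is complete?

7350 m

Net drop Δ = e − u = e − e ρ_c/ρ_m = e (ρ_m − ρ_c)/ρ_m.
e = Δ ρ_m/(ρ_m − ρ_c) = 1180 m × 3.24/0.52 = 7350 m.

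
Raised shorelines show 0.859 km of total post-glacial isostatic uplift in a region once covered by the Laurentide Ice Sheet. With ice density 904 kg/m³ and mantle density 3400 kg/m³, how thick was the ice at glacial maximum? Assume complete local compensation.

3.23 km

u = t ρ_ice/ρ_m → t = u ρ_m/ρ_ice = 0.859 km × 3400/904 = 3.23 km.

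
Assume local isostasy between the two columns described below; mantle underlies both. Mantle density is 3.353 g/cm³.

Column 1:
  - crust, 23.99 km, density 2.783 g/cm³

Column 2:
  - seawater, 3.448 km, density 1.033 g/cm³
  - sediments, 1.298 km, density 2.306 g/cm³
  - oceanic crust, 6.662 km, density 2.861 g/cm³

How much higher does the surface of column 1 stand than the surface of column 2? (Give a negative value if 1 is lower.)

0.31 km

For any compensation level in the mantle, the mantle terms cancel and isostasy reduces to e = (Σt_1 − Σt_2) − (Σ(ρt)_1 − Σ(ρt)_2) / ρ_m.
Σt_1 = 23.99 km; Σt_2 = 11.408 km; Σ(ρt)_1 = 66.76417; Σ(ρt)_2 = 25.614954 (in km·g/cm³).
e = (23.99 − 11.408) − (66.76417 − 25.614954) / 3.353 = 0.31 km.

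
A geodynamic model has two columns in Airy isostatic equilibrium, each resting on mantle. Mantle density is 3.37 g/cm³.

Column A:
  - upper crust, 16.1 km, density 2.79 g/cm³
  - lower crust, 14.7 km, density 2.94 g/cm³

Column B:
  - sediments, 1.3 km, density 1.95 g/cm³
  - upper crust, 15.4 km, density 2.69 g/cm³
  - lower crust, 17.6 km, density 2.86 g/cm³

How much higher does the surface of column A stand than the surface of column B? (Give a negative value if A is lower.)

For any compensation level in the mantle, the mantle terms cancel and isostasy reduces to e = (Σt_A − Σt_B) − (Σ(ρt)_A − Σ(ρt)_B) / ρ_m.
Σt_A = 30.8 km; Σt_B = 34.3 km; Σ(ρt)_A = 88.137; Σ(ρt)_B = 94.297 (in km·g/cm³).
e = (30.8 − 34.3) − (88.137 − 94.297) / 3.37 = −1.67 km.

−1.67 km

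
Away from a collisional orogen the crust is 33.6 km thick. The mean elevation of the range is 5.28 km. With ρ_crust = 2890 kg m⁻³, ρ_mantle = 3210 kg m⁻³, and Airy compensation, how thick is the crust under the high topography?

Root depth r = h ρ_c / (ρ_m − ρ_c) = 5.28 km × 2890 / 320 = 47.69 km.
Total thickness = T + h + r = 33.6 km + 5.28 km + 47.69 km = 86.6 km.

86.6 km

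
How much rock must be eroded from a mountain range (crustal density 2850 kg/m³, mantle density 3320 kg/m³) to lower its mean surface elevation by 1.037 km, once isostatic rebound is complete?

Net drop Δ = e − u = e − e ρ_c/ρ_m = e (ρ_m − ρ_c)/ρ_m.
e = Δ ρ_m/(ρ_m − ρ_c) = 1.037 km × 3320/470 = 7.33 km.

7.33 km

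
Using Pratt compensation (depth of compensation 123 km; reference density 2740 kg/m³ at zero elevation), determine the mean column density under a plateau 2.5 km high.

Pratt balance: ρ_ref D = ρ (D + h).
ρ = ρ_ref D/(D + h) = 2740 × 123 km/(123 km + 2.5 km) = 2690 kg/m³.

2690 kg/m³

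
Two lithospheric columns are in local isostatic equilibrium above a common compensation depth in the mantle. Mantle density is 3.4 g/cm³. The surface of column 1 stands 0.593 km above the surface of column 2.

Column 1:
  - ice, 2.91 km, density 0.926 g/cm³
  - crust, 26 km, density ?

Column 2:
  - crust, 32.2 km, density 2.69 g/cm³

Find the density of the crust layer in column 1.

2.72 g/cm³

Take the compensation level at the base of the deeper column (depth z_c below the surface of column 1) and equate Σ ρ_i t_i down to z_c; mantle fills any gap and the z_c terms cancel.
Column 1: 2.91×0.926 + 26×ρ + (z_c − 28.91)×3.4
Column 2: 0.593×0 + 32.2×2.69 + (z_c − 0.593 − 32.2)×3.4
The z_c×3.4 term appears on both sides and cancels. Collect the known terms of each column as K = Σ(ρt)_known − 3.4 × (depth of known layers): K_1 = 2.69466 − 3.4×28.91 = −95.59934; K_2 = 86.618 − 3.4×(0.593 + 32.2) = −24.8782.
Balance: K_1 + 26×ρ = K_2, so ρ = (K_2 − K_1)/26 = 70.7211/26 = 2.72 g/cm³.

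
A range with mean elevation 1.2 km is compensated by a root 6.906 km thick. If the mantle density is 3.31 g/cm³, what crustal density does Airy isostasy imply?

2.82 g/cm³

ρ_c h = (ρ_m − ρ_c) r → ρ_c (h + r) = ρ_m r → ρ_c = ρ_m r / (h + r).
ρ_c = 3.31 × 6.906 km / (1.2 km + 6.906 km) = 2.82 g/cm³.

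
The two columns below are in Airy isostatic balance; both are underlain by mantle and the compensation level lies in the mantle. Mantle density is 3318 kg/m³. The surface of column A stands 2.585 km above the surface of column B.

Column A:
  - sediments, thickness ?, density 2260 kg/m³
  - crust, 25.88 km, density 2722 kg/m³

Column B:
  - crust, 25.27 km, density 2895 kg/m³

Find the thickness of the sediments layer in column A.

3.63 km

Take the compensation level at the base of the deeper column (depth z_c below the surface of column A) and equate Σ ρ_i t_i down to z_c; mantle fills any gap and the z_c terms cancel.
Column A: x×2260 + 25.88×2722 + (z_c − 25.88 − x)×3318
Column B: 2.585×0 + 25.27×2895 + (z_c − 2.585 − 25.27)×3318
The z_c×3318 term appears on both sides and cancels. Collect the known terms of each column as K = Σ(ρt)_known − 3318 × (depth of known layers): K_A = 70445.36 − 3318×25.88 = −15424.48; K_B = 73156.65 − 3318×(2.585 + 25.27) = −19266.24.
Balance: K_A − x×(3318 − 2260) = K_B, so x = (K_A − K_B)/(3318 − 2260) = 3841.76/1058 = 3.63 km.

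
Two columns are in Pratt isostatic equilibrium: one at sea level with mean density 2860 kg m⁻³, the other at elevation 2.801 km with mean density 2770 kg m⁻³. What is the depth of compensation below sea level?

86.2 km

ρ_ref D = ρ (D + h) → D (ρ_ref − ρ) = ρ h.
D = ρ h/(ρ_ref − ρ) = 2770 × 2.801 km/(2860 − 2770) = 86.2 km.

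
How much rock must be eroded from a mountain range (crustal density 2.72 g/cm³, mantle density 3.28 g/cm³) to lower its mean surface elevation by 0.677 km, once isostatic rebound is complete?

3.97 km

Net drop Δ = e − u = e − e ρ_c/ρ_m = e (ρ_m − ρ_c)/ρ_m.
e = Δ ρ_m/(ρ_m − ρ_c) = 0.677 km × 3.28/0.56 = 3.97 km.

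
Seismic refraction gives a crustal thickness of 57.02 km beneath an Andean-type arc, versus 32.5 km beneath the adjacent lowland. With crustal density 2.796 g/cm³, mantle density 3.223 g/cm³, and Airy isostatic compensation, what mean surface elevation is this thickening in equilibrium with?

3.25 km

Excess crust Δ = 57.02 km − 32.5 km = 24.52 km, split between elevation h and root r with h + r = Δ.
Airy balance ρ_c h = (ρ_m − ρ_c) r gives r = h ρ_c/(ρ_m − ρ_c), so h (1 + ρ_c/(ρ_m − ρ_c)) = Δ, i.e. h = Δ (ρ_m − ρ_c)/ρ_m.
h = 24.52 km × 0.427/3.223 = 3.25 km.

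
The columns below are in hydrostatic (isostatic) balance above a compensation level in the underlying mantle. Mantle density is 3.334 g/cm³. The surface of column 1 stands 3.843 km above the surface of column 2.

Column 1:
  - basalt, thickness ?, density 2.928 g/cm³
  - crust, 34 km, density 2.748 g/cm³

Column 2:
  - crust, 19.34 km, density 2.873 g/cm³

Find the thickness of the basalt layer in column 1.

Take the compensation level at the base of the deeper column (depth z_c below the surface of column 1) and equate Σ ρ_i t_i down to z_c; mantle fills any gap and the z_c terms cancel.
Column 1: x×2.928 + 34×2.748 + (z_c − 34 − x)×3.334
Column 2: 3.843×0 + 19.34×2.873 + (z_c − 3.843 − 19.34)×3.334
The z_c×3.334 term appears on both sides and cancels. Collect the known terms of each column as K = Σ(ρt)_known − 3.334 × (depth of known layers): K_1 = 93.432 − 3.334×34 = −19.924; K_2 = 55.56382 − 3.334×(3.843 + 19.34) = −21.728302.
Balance: K_1 − x×(3.334 − 2.928) = K_2, so x = (K_1 − K_2)/(3.334 − 2.928) = 1.8043/0.406 = 4.44 km.

4.44 km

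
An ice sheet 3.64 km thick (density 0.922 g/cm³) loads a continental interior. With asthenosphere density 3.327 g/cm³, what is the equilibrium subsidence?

Isostatic balance requires: the ice load ρ_ice t is balanced by mantle displaced below, ρ_m s.
s = t ρ_ice / ρ_m = 3.64 km × 0.922/3.327 = 1.01 km.

1.01 km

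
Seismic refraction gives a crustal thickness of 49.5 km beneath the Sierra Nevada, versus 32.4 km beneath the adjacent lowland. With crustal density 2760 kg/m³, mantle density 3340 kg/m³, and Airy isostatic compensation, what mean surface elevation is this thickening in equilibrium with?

Excess crust Δ = 49.5 km − 32.4 km = 17.1 km, split between elevation h and root r with h + r = Δ.
Airy balance ρ_c h = (ρ_m − ρ_c) r gives r = h ρ_c/(ρ_m − ρ_c), so h (1 + ρ_c/(ρ_m − ρ_c)) = Δ, i.e. h = Δ (ρ_m − ρ_c)/ρ_m.
h = 17.1 km × 580/3340 = 2.97 km.

2.97 km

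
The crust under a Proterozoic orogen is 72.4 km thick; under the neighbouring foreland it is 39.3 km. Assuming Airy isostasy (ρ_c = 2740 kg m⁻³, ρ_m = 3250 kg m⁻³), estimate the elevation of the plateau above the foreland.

Excess crust Δ = 72.4 km − 39.3 km = 33.1 km, split between elevation h and root r with h + r = Δ.
Airy balance ρ_c h = (ρ_m − ρ_c) r gives r = h ρ_c/(ρ_m − ρ_c), so h (1 + ρ_c/(ρ_m − ρ_c)) = Δ, i.e. h = Δ (ρ_m − ρ_c)/ρ_m.
h = 33.1 km × 510/3250 = 5.19 km.

5.19 km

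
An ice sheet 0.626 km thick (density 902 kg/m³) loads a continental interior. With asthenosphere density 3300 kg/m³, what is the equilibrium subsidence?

Balancing pressure at the compensation depth: the ice load ρ_ice t is balanced by mantle displaced below, ρ_m s.
s = t ρ_ice / ρ_m = 0.626 km × 902/3300 = 0.171 km.

0.171 km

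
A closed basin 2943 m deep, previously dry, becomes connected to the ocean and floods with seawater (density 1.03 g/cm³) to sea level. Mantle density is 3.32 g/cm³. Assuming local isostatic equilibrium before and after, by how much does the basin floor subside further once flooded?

1320 m

After flooding the water column is d + s deep. Its weight must equal the weight of mantle displaced by the extra subsidence s: (d + s) ρ_w = s ρ_m.
s = d ρ_w / (ρ_m − ρ_w) = 2943 m × 1.03/(3.32 − 1.03) = 1320 m.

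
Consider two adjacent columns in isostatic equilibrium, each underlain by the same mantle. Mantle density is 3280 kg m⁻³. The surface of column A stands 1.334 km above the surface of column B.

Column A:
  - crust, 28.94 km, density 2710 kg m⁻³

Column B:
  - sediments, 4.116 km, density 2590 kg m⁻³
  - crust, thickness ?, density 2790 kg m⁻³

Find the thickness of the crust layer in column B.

Take the compensation level at the base of the deeper column (depth z_c below the surface of column A) and equate Σ ρ_i t_i down to z_c; mantle fills any gap and the z_c terms cancel.
Column A: 28.94×2710 + (z_c − 28.94)×3280
Column B: 1.334×0 + 4.116×2590 + x×2790 + (z_c − 1.334 − 4.116 − x)×3280
The z_c×3280 term appears on both sides and cancels. Collect the known terms of each column as K = Σ(ρt)_known − 3280 × (depth of known layers): K_A = 78427.4 − 3280×28.94 = −16495.8; K_B = 10660.44 − 3280×(1.334 + 4.116) = −7215.56.
Balance: K_A = K_B − x×(3280 − 2790), so x = (K_B − K_A)/(3280 − 2790) = 9280.24/490 = 18.9 km.

18.9 km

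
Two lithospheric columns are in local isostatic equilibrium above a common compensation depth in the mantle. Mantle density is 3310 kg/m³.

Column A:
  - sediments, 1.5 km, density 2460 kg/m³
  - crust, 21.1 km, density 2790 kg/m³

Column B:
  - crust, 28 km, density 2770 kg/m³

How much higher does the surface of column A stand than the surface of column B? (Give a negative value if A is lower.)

For any compensation level in the mantle, the mantle terms cancel and isostasy reduces to e = (Σt_A − Σt_B) − (Σ(ρt)_A − Σ(ρt)_B) / ρ_m.
Σt_A = 22.6 km; Σt_B = 28 km; Σ(ρt)_A = 62559; Σ(ρt)_B = 77560 (in km·kg/m³).
e = (22.6 − 28) − (62559 − 77560) / 3310 = −0.868 km.

−0.868 km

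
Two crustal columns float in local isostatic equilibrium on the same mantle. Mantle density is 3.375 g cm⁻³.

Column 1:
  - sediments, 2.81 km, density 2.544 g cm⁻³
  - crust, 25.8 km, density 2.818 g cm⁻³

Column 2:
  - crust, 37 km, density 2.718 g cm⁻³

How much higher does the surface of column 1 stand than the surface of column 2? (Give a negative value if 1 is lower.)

For any compensation level in the mantle, the mantle terms cancel and isostasy reduces to e = (Σt_1 − Σt_2) − (Σ(ρt)_1 − Σ(ρt)_2) / ρ_m.
Σt_1 = 28.61 km; Σt_2 = 37 km; Σ(ρt)_1 = 79.85304; Σ(ρt)_2 = 100.566 (in km·g cm⁻³).
e = (28.61 − 37) − (79.85304 − 100.566) / 3.375 = −2.25 km.

−2.25 km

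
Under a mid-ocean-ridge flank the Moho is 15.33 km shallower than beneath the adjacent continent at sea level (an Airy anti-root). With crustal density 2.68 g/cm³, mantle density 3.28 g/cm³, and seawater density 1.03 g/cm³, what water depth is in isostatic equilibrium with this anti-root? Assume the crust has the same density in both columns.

5.57 km

Replacing a thickness d of crust by seawater at the top must be balanced by replacing crust with mantle at the base: d (ρ_c − ρ_w) = a (ρ_m − ρ_c).
d = a (ρ_m − ρ_c)/(ρ_c − ρ_w) = 15.33 km × 0.6/1.65 = 5.57 km.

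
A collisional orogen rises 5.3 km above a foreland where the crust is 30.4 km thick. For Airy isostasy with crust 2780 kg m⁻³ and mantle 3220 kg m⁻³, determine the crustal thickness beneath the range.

69.2 km

Root depth r = h ρ_c / (ρ_m − ρ_c) = 5.3 km × 2780 / 440 = 33.49 km.
Total thickness = T + h + r = 30.4 km + 5.3 km + 33.49 km = 69.2 km.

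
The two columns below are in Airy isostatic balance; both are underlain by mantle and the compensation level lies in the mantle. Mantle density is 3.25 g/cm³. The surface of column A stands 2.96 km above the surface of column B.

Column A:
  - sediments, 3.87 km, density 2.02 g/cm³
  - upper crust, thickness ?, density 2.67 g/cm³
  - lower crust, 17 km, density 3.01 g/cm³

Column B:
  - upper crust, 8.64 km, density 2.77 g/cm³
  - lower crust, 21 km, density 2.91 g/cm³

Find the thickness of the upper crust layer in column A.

Take the compensation level at the base of the deeper column (depth z_c below the surface of column A) and equate Σ ρ_i t_i down to z_c; mantle fills any gap and the z_c terms cancel.
Column A: 3.87×2.02 + x×2.67 + 17×3.01 + (z_c − 20.87 − x)×3.25
Column B: 2.96×0 + 8.64×2.77 + 21×2.91 + (z_c − 2.96 − 29.64)×3.25
The z_c×3.25 term appears on both sides and cancels. Collect the known terms of each column as K = Σ(ρt)_known − 3.25 × (depth of known layers): K_A = 58.9874 − 3.25×20.87 = −8.8401; K_B = 85.0428 − 3.25×(2.96 + 29.64) = −20.9072.
Balance: K_A − x×(3.25 − 2.67) = K_B, so x = (K_A − K_B)/(3.25 − 2.67) = 12.0671/0.58 = 20.8 km.

20.8 km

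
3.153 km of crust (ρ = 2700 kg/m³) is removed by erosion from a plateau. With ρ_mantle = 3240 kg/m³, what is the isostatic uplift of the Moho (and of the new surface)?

2.63 km

Unloading: uplift u = e ρ_c/ρ_m = 3.153 km × 2700/3240 = 2.63 km.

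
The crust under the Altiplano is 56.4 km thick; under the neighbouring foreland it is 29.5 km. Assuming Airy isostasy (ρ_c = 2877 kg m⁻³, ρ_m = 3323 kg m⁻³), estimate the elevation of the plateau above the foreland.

3.61 km

Excess crust Δ = 56.4 km − 29.5 km = 26.9 km, split between elevation h and root r with h + r = Δ.
Airy balance ρ_c h = (ρ_m − ρ_c) r gives r = h ρ_c/(ρ_m − ρ_c), so h (1 + ρ_c/(ρ_m − ρ_c)) = Δ, i.e. h = Δ (ρ_m − ρ_c)/ρ_m.
h = 26.9 km × 446/3323 = 3.61 km.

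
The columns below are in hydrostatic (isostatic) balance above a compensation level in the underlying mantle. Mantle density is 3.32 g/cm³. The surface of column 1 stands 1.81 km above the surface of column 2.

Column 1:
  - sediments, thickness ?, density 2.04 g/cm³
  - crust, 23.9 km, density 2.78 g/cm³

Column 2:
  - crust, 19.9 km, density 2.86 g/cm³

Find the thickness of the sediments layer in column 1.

Take the compensation level at the base of the deeper column (depth z_c below the surface of column 1) and equate Σ ρ_i t_i down to z_c; mantle fills any gap and the z_c terms cancel.
Column 1: x×2.04 + 23.9×2.78 + (z_c − 23.9 − x)×3.32
Column 2: 1.81×0 + 19.9×2.86 + (z_c − 1.81 − 19.9)×3.32
The z_c×3.32 term appears on both sides and cancels. Collect the known terms of each column as K = Σ(ρt)_known − 3.32 × (depth of known layers): K_1 = 66.442 − 3.32×23.9 = −12.906; K_2 = 56.914 − 3.32×(1.81 + 19.9) = −15.1632.
Balance: K_1 − x×(3.32 − 2.04) = K_2, so x = (K_1 − K_2)/(3.32 − 2.04) = 2.2572/1.28 = 1.76 km.

1.76 km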